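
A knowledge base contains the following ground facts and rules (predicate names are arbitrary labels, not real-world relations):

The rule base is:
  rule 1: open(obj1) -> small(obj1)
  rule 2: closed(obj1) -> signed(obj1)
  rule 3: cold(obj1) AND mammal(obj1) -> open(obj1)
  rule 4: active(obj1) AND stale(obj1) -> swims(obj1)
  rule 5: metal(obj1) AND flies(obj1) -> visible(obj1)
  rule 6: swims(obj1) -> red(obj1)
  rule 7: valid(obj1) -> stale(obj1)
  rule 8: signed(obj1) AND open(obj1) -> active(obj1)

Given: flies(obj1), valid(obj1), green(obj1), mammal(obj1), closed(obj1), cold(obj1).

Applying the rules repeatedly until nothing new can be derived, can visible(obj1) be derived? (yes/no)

no

Round 1 — rule 2, rule 3, rule 7, derive signed(obj1), open(obj1), stale(obj1).
Round 2 — rule 1, rule 8, derive small(obj1), active(obj1).
Round 3 — rule 4, derive swims(obj1).
Round 4 — rule 6, derive red(obj1).
Fixed point reached. visible(obj1) is concluded only by rule 5; rule 5 needs metal(obj1) (never derived).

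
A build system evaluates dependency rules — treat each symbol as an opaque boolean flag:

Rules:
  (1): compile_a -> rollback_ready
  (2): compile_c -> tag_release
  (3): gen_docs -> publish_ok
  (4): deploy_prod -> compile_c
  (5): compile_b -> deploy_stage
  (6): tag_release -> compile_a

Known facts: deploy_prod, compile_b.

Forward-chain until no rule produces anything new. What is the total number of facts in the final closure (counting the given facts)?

Round 1: (4) [deploy_prod -> compile_c]; (5) [compile_b -> deploy_stage]. New: compile_c, deploy_stage.
Round 2: (2) [compile_c -> tag_release]. New: tag_release.
Round 3: (6) [tag_release -> compile_a]. New: compile_a.
Round 4: (1) [compile_a -> rollback_ready]. New: rollback_ready.
Closure: {compile_a, compile_b, compile_c, deploy_prod, deploy_stage, rollback_ready, tag_release} — 7 facts.

7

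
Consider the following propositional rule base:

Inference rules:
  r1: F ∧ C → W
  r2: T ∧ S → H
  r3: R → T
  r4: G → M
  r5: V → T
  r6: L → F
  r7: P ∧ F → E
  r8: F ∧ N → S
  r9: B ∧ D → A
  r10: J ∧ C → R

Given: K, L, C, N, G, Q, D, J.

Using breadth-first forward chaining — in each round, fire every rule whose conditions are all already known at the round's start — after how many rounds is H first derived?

3

Round 1: r4 [G → M]; r6 [L → F]; r10 [J ∧ C → R]. New: M, F, R.
Round 2: r1 [F ∧ C → W]; r3 [R → T]; r8 [F ∧ N → S]. New: W, T, S.
Round 3: r2 [T ∧ S → H]. New: H.
H first appears in round 3.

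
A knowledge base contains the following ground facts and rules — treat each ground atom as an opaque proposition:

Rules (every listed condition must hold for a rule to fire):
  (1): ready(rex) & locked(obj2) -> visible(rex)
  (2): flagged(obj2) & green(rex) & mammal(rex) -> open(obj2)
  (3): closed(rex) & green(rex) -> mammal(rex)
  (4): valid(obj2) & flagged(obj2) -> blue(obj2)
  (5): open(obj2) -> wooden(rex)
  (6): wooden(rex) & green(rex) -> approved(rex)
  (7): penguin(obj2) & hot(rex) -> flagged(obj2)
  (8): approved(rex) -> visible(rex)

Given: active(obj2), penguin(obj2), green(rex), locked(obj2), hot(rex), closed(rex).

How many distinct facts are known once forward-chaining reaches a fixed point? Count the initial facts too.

12

Round 1 fires (3), (7), giving mammal(rex), flagged(obj2).
Round 2 fires (2), giving open(obj2).
Round 3 fires (5), giving wooden(rex).
Round 4 fires (6), giving approved(rex).
Round 5 fires (8), giving visible(rex).
Closure: {active(obj2), approved(rex), closed(rex), flagged(obj2), green(rex), hot(rex), locked(obj2), mammal(rex), open(obj2), penguin(obj2), visible(rex), wooden(rex)} — 12 facts.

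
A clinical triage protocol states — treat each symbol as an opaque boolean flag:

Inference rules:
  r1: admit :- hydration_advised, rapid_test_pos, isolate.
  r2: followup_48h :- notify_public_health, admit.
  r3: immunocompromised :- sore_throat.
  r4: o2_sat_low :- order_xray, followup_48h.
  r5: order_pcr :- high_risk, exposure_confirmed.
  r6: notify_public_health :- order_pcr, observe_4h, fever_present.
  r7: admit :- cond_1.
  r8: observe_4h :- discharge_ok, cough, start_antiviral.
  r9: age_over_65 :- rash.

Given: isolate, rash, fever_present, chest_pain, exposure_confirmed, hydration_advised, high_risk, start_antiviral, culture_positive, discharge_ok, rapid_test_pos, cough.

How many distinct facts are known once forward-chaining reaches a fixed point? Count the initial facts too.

18

Round 1: r1 [admit :- hydration_advised, rapid_test_pos, isolate.]; r5 [order_pcr :- high_risk, exposure_confirmed.]; r8 [observe_4h :- discharge_ok, cough, start_antiviral.]; r9 [age_over_65 :- rash.]. New: admit, order_pcr, observe_4h, age_over_65.
Round 2: r6 [notify_public_health :- order_pcr, observe_4h, fever_present.]. New: notify_public_health.
Round 3: r2 [followup_48h :- notify_public_health, admit.]. New: followup_48h.
Closure: {admit, age_over_65, chest_pain, cough, culture_positive, discharge_ok, exposure_confirmed, fever_present, followup_48h, high_risk, hydration_advised, isolate, notify_public_health, observe_4h, order_pcr, rapid_test_pos, rash, start_antiviral} — 18 facts.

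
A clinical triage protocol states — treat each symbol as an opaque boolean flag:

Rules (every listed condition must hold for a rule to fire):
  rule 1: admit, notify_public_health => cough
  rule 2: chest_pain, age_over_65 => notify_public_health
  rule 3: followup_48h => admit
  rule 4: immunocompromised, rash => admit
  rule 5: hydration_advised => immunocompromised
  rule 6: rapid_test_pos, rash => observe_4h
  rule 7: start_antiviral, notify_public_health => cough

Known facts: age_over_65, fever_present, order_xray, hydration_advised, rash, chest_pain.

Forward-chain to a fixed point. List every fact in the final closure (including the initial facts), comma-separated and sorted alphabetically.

admit, age_over_65, chest_pain, cough, fever_present, hydration_advised, immunocompromised, notify_public_health, order_xray, rash

Round 1: rule 2 [chest_pain, age_over_65 => notify_public_health]; rule 5 [hydration_advised => immunocompromised]. New: notify_public_health, immunocompromised.
Round 2: rule 4 [immunocompromised, rash => admit]. New: admit.
Round 3: rule 1 [admit, notify_public_health => cough]. New: cough.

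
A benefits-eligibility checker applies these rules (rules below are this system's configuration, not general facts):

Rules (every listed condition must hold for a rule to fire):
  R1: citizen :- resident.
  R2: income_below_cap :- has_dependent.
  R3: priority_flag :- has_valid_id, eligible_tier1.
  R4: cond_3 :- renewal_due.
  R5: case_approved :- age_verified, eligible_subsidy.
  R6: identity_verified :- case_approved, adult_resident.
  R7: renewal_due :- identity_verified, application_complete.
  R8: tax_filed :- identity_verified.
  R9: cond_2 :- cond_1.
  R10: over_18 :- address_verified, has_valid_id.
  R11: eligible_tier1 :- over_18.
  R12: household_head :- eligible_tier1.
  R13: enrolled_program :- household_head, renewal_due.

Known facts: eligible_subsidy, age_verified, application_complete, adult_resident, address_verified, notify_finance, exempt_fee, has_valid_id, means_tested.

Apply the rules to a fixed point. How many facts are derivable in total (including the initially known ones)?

19

Round 1 fires R5, R10, giving case_approved, over_18.
Round 2 fires R6, R11, giving identity_verified, eligible_tier1.
Round 3 fires R3, R7, R8, R12, giving priority_flag, renewal_due, tax_filed, household_head.
Round 4 fires R4, R13, giving cond_3, enrolled_program.
Closure: {address_verified, adult_resident, age_verified, application_complete, case_approved, cond_3, eligible_subsidy, eligible_tier1, enrolled_program, exempt_fee, has_valid_id, household_head, identity_verified, means_tested, notify_finance, over_18, priority_flag, renewal_due, tax_filed} — 19 facts.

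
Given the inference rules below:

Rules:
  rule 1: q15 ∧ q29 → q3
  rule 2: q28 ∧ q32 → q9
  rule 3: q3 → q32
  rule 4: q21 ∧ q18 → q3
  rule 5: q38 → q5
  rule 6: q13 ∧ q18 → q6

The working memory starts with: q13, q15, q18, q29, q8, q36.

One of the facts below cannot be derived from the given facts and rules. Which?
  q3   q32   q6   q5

q5

[1] rule 1 [q15 ∧ q29 → q3]; rule 6 [q13 ∧ q18 → q6]. ⇒ new: q3, q6.
[2] rule 3 [q3 → q32]. ⇒ new: q32.
Derived: q32 (round 2), q6 (round 1), q3 (round 1). q5 never appears in any round.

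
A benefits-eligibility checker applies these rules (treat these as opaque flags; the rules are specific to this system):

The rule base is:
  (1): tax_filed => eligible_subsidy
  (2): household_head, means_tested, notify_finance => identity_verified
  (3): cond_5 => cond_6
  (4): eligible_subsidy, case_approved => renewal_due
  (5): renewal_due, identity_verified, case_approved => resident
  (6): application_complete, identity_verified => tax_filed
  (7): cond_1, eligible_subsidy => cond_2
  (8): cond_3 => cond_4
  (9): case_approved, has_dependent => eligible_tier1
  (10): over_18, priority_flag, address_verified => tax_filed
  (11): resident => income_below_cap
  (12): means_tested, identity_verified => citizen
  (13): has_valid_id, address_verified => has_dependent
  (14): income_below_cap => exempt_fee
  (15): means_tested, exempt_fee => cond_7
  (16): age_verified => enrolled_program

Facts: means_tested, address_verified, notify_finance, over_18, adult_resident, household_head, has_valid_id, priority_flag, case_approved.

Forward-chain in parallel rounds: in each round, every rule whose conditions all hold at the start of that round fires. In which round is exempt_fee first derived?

6

Round 1: (2) [household_head, means_tested, notify_finance => identity_verified]; (10) [over_18, priority_flag, address_verified => tax_filed]; (13) [has_valid_id, address_verified => has_dependent]. New: identity_verified, tax_filed, has_dependent.
Round 2: (1) [tax_filed => eligible_subsidy]; (9) [case_approved, has_dependent => eligible_tier1]; (12) [means_tested, identity_verified => citizen]. New: eligible_subsidy, eligible_tier1, citizen.
Round 3: (4) [eligible_subsidy, case_approved => renewal_due]. New: renewal_due.
Round 4: (5) [renewal_due, identity_verified, case_approved => resident]. New: resident.
Round 5: (11) [resident => income_below_cap]. New: income_below_cap.
Round 6: (14) [income_below_cap => exempt_fee]. New: exempt_fee.
exempt_fee first appears in round 6.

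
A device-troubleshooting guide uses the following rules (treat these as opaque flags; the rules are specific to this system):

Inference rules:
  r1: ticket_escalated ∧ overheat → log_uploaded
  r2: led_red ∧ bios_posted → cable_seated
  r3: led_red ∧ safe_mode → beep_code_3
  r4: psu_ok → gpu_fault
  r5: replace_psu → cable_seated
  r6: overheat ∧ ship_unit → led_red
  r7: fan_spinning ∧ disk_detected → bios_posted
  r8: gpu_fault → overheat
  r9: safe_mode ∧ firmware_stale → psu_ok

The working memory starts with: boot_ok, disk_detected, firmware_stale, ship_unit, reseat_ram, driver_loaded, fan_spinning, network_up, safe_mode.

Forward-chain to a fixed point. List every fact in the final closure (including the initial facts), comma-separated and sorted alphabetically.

Round 1 — r7, r9, derive bios_posted, psu_ok.
Round 2 — r4, derive gpu_fault.
Round 3 — r8, derive overheat.
Round 4 — r6, derive led_red.
Round 5 — r2, r3, derive cable_seated, beep_code_3.

beep_code_3, bios_posted, boot_ok, cable_seated, disk_detected, driver_loaded, fan_spinning, firmware_stale, gpu_fault, led_red, network_up, overheat, psu_ok, reseat_ram, safe_mode, ship_unit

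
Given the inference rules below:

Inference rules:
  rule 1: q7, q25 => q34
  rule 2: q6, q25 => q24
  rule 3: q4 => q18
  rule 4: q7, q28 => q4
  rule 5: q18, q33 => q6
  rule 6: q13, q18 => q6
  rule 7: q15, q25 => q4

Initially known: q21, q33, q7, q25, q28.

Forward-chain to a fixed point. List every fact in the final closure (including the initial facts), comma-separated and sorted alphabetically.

Round 1: rule 1 [q7, q25 => q34]; rule 4 [q7, q28 => q4]. Adds q34, q4.
Round 2: rule 3 [q4 => q18]. Adds q18.
Round 3: rule 5 [q18, q33 => q6]. Adds q6.
Round 4: rule 2 [q6, q25 => q24]. Adds q24.

q18, q21, q24, q25, q28, q33, q34, q4, q6, q7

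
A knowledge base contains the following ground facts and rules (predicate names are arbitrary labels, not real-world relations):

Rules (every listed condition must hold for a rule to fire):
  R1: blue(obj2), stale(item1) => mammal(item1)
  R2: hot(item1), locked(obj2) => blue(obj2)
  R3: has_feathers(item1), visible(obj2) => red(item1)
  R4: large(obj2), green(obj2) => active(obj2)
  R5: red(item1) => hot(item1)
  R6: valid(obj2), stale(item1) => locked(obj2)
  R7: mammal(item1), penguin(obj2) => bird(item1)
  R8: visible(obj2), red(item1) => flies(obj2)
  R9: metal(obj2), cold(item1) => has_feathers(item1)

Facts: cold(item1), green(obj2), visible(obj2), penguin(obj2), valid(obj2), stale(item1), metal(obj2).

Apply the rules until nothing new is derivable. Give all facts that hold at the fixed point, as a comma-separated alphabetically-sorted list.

bird(item1), blue(obj2), cold(item1), flies(obj2), green(obj2), has_feathers(item1), hot(item1), locked(obj2), mammal(item1), metal(obj2), penguin(obj2), red(item1), stale(item1), valid(obj2), visible(obj2)

Round 1 — R6, R9, derive locked(obj2), has_feathers(item1).
Round 2 — R3, derive red(item1).
Round 3 — R5, R8, derive hot(item1), flies(obj2).
Round 4 — R2, derive blue(obj2).
Round 5 — R1, derive mammal(item1).
Round 6 — R7, derive bird(item1).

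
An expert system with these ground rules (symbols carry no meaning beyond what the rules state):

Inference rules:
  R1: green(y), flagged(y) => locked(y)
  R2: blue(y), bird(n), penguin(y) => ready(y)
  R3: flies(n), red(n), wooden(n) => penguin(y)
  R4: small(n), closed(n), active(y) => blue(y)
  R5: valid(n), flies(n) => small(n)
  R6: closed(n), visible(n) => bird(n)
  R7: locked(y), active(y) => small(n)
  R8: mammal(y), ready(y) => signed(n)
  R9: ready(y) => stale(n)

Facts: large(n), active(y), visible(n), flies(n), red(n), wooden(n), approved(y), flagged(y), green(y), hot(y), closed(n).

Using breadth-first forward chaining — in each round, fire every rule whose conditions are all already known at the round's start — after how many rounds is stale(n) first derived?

Round 1 — R1, R3, R6, derive locked(y), penguin(y), bird(n).
Round 2 — R7, derive small(n).
Round 3 — R4, derive blue(y).
Round 4 — R2, derive ready(y).
Round 5 — R9, derive stale(n).
stale(n) first appears in round 5.

5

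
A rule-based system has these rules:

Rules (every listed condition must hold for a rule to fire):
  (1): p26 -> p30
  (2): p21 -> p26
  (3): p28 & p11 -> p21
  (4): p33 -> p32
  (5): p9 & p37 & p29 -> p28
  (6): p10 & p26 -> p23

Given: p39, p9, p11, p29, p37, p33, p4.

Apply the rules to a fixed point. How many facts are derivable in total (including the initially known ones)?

12

Round 1: (4) [p33 -> p32]; (5) [p9 & p37 & p29 -> p28]. New: p32, p28.
Round 2: (3) [p28 & p11 -> p21]. New: p21.
Round 3: (2) [p21 -> p26]. New: p26.
Round 4: (1) [p26 -> p30]. New: p30.
Closure: {p11, p21, p26, p28, p29, p30, p32, p33, p37, p39, p4, p9} — 12 facts.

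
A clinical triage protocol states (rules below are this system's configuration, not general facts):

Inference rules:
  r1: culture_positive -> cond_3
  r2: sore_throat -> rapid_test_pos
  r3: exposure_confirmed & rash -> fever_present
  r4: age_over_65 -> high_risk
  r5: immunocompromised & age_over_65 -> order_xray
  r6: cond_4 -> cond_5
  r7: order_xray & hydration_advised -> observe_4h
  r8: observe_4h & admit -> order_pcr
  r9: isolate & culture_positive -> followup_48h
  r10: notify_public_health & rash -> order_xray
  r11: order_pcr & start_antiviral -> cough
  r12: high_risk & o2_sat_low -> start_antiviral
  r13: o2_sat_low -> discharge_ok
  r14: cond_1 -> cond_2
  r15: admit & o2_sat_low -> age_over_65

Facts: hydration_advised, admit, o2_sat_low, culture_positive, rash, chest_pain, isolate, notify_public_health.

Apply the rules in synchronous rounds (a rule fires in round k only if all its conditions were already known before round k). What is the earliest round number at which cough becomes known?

4

Round 1 fires r1, r9, r10, r13, r15, giving cond_3, followup_48h, order_xray, discharge_ok, age_over_65.
Round 2 fires r4, r7, giving high_risk, observe_4h.
Round 3 fires r8, r12, giving order_pcr, start_antiviral.
Round 4 fires r11, giving cough.
cough first appears in round 4.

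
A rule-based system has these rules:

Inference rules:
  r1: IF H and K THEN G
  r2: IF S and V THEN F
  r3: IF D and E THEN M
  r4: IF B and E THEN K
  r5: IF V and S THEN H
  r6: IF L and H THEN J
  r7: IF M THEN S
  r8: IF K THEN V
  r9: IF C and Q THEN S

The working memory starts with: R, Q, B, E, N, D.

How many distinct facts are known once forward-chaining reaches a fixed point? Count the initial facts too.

13

Round 1: r3 [IF D and E THEN M]; r4 [IF B and E THEN K]. Adds M, K.
Round 2: r7 [IF M THEN S]; r8 [IF K THEN V]. Adds S, V.
Round 3: r2 [IF S and V THEN F]; r5 [IF V and S THEN H]. Adds F, H.
Round 4: r1 [IF H and K THEN G]. Adds G.
Closure: {B, D, E, F, G, H, K, M, N, Q, R, S, V} — 13 facts.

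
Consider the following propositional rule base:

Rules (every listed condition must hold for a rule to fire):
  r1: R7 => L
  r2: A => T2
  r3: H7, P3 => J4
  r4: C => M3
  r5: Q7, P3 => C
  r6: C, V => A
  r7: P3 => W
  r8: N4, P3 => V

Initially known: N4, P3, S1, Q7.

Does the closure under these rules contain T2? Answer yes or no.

Round 1 fires r5, r7, r8, giving C, W, V.
Round 2 fires r4, r6, giving M3, A.
Round 3 fires r2, giving T2.
T2 appears in round 3, so it is derivable.

yes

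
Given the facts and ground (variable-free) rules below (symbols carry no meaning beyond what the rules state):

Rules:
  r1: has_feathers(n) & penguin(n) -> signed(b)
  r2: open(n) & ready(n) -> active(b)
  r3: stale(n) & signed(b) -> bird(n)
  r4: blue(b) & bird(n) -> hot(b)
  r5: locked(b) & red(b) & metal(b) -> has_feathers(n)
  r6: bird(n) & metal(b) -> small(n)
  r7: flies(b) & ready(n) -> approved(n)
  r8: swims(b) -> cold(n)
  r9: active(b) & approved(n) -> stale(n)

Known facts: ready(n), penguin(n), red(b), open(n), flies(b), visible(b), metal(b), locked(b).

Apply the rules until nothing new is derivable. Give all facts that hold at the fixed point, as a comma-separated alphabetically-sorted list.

active(b), approved(n), bird(n), flies(b), has_feathers(n), locked(b), metal(b), open(n), penguin(n), ready(n), red(b), signed(b), small(n), stale(n), visible(b)

Round 1: r2 [open(n) & ready(n) -> active(b)]; r5 [locked(b) & red(b) & metal(b) -> has_feathers(n)]; r7 [flies(b) & ready(n) -> approved(n)]. New: active(b), has_feathers(n), approved(n).
Round 2: r1 [has_feathers(n) & penguin(n) -> signed(b)]; r9 [active(b) & approved(n) -> stale(n)]. New: signed(b), stale(n).
Round 3: r3 [stale(n) & signed(b) -> bird(n)]. New: bird(n).
Round 4: r6 [bird(n) & metal(b) -> small(n)]. New: small(n).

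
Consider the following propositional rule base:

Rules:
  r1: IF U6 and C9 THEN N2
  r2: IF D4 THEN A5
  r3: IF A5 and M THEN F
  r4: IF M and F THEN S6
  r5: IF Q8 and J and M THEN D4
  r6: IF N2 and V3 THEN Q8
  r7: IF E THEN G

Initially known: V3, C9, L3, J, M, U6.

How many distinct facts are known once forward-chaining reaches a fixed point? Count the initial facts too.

Round 1: r1 [IF U6 and C9 THEN N2]. New: N2.
Round 2: r6 [IF N2 and V3 THEN Q8]. New: Q8.
Round 3: r5 [IF Q8 and J and M THEN D4]. New: D4.
Round 4: r2 [IF D4 THEN A5]. New: A5.
Round 5: r3 [IF A5 and M THEN F]. New: F.
Round 6: r4 [IF M and F THEN S6]. New: S6.
Closure: {A5, C9, D4, F, J, L3, M, N2, Q8, S6, U6, V3} — 12 facts.

12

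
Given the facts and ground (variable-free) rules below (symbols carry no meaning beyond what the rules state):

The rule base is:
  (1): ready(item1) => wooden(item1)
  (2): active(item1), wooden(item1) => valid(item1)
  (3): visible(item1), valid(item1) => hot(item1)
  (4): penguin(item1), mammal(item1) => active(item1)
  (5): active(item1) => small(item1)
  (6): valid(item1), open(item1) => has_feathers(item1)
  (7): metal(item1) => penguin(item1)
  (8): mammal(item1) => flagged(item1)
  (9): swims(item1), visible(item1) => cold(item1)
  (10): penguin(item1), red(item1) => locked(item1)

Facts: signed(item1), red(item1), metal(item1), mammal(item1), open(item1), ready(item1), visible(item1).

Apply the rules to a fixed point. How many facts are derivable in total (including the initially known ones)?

16

Round 1 — (1), (7), (8), derive wooden(item1), penguin(item1), flagged(item1).
Round 2 — (4), (10), derive active(item1), locked(item1).
Round 3 — (2), (5), derive valid(item1), small(item1).
Round 4 — (3), (6), derive hot(item1), has_feathers(item1).
Closure: {active(item1), flagged(item1), has_feathers(item1), hot(item1), locked(item1), mammal(item1), metal(item1), open(item1), penguin(item1), ready(item1), red(item1), signed(item1), small(item1), valid(item1), visible(item1), wooden(item1)} — 16 facts.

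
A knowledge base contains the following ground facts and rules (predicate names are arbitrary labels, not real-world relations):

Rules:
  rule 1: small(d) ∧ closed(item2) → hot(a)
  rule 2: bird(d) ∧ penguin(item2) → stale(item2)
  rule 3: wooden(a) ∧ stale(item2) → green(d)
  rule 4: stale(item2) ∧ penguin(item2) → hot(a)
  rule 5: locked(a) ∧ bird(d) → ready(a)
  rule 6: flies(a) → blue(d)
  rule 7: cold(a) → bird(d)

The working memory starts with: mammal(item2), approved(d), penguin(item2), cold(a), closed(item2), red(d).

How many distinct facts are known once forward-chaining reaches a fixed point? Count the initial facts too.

Round 1: rule 7 [cold(a) → bird(d)]. Adds bird(d).
Round 2: rule 2 [bird(d) ∧ penguin(item2) → stale(item2)]. Adds stale(item2).
Round 3: rule 4 [stale(item2) ∧ penguin(item2) → hot(a)]. Adds hot(a).
Closure: {approved(d), bird(d), closed(item2), cold(a), hot(a), mammal(item2), penguin(item2), red(d), stale(item2)} — 9 facts.

9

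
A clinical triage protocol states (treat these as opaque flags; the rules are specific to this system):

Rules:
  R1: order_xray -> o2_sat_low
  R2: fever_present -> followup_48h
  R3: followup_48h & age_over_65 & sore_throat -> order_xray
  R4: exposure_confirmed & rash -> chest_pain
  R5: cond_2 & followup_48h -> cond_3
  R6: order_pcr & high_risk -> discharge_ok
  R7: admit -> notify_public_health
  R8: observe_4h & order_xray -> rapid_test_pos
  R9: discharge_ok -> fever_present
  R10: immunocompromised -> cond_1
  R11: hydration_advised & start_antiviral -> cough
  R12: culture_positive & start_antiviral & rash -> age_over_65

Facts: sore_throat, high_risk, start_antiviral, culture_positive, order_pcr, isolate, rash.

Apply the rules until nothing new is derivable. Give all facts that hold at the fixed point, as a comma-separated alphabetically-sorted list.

age_over_65, culture_positive, discharge_ok, fever_present, followup_48h, high_risk, isolate, o2_sat_low, order_pcr, order_xray, rash, sore_throat, start_antiviral

Round 1: R6 [order_pcr & high_risk -> discharge_ok]; R12 [culture_positive & start_antiviral & rash -> age_over_65]. New: discharge_ok, age_over_65.
Round 2: R9 [discharge_ok -> fever_present]. New: fever_present.
Round 3: R2 [fever_present -> followup_48h]. New: followup_48h.
Round 4: R3 [followup_48h & age_over_65 & sore_throat -> order_xray]. New: order_xray.
Round 5: R1 [order_xray -> o2_sat_low]. New: o2_sat_low.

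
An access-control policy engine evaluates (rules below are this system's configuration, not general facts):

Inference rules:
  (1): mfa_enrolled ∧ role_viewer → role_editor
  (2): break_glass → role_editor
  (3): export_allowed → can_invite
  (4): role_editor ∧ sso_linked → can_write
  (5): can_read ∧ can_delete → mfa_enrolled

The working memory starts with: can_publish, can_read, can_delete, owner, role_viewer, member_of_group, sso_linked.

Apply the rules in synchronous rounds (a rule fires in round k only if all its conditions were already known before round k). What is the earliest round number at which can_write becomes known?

Round 1 — (5), derive mfa_enrolled.
Round 2 — (1), derive role_editor.
Round 3 — (4), derive can_write.
can_write first appears in round 3.

3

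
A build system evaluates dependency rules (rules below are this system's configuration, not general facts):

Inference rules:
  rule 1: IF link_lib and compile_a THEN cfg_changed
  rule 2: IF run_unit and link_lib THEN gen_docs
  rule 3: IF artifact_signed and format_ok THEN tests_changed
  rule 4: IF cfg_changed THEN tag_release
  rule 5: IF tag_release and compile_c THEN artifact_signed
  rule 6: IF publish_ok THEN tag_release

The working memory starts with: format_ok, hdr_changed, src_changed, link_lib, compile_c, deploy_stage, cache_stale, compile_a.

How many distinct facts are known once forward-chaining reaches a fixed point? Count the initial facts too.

12

Round 1: rule 1 [IF link_lib and compile_a THEN cfg_changed]. Adds cfg_changed.
Round 2: rule 4 [IF cfg_changed THEN tag_release]. Adds tag_release.
Round 3: rule 5 [IF tag_release and compile_c THEN artifact_signed]. Adds artifact_signed.
Round 4: rule 3 [IF artifact_signed and format_ok THEN tests_changed]. Adds tests_changed.
Closure: {artifact_signed, cache_stale, cfg_changed, compile_a, compile_c, deploy_stage, format_ok, hdr_changed, link_lib, src_changed, tag_release, tests_changed} — 12 facts.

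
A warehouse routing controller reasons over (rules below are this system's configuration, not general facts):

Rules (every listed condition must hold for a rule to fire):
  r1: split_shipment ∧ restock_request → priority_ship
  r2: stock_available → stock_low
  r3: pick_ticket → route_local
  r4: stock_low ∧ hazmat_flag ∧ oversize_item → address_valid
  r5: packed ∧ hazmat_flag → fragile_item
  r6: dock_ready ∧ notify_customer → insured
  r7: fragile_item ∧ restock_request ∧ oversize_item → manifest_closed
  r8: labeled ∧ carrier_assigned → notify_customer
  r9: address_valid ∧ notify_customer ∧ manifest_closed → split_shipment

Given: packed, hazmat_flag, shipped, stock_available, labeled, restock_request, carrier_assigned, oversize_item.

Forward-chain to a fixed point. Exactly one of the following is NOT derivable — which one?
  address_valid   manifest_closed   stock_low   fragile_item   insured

insured

Round 1: r2 [stock_available → stock_low]; r5 [packed ∧ hazmat_flag → fragile_item]; r8 [labeled ∧ carrier_assigned → notify_customer]. New: stock_low, fragile_item, notify_customer.
Round 2: r4 [stock_low ∧ hazmat_flag ∧ oversize_item → address_valid]; r7 [fragile_item ∧ restock_request ∧ oversize_item → manifest_closed]. New: address_valid, manifest_closed.
Round 3: r9 [address_valid ∧ notify_customer ∧ manifest_closed → split_shipment]. New: split_shipment.
Round 4: r1 [split_shipment ∧ restock_request → priority_ship]. New: priority_ship.
Derived: manifest_closed (round 2), fragile_item (round 1), address_valid (round 2), stock_low (round 1). insured never appears in any round.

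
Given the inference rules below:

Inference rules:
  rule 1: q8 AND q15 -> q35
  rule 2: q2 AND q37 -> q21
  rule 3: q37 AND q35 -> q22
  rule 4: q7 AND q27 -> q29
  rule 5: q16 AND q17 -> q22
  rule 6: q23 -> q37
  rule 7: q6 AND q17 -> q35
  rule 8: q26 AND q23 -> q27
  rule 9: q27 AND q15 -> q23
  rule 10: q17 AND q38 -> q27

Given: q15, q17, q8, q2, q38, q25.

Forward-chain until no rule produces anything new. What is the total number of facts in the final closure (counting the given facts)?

Round 1 fires rule 1, rule 10, giving q35, q27.
Round 2 fires rule 9, giving q23.
Round 3 fires rule 6, giving q37.
Round 4 fires rule 2, rule 3, giving q21, q22.
Closure: {q15, q17, q2, q21, q22, q23, q25, q27, q35, q37, q38, q8} — 12 facts.

12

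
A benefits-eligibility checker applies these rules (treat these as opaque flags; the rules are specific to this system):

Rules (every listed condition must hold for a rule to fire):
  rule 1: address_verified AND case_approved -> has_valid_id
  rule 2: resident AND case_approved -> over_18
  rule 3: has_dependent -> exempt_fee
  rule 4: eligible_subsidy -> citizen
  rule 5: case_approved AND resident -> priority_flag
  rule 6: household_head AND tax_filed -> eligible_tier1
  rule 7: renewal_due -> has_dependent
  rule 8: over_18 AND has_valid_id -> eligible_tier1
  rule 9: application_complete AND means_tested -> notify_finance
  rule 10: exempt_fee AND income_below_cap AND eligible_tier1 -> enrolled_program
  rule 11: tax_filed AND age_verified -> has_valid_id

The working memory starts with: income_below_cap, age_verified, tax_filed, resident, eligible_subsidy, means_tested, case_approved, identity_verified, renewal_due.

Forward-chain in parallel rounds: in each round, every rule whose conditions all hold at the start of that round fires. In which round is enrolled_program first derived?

Round 1: rule 2 [resident AND case_approved -> over_18]; rule 4 [eligible_subsidy -> citizen]; rule 5 [case_approved AND resident -> priority_flag]; rule 7 [renewal_due -> has_dependent]; rule 11 [tax_filed AND age_verified -> has_valid_id]. Adds over_18, citizen, priority_flag, has_dependent, has_valid_id.
Round 2: rule 3 [has_dependent -> exempt_fee]; rule 8 [over_18 AND has_valid_id -> eligible_tier1]. Adds exempt_fee, eligible_tier1.
Round 3: rule 10 [exempt_fee AND income_below_cap AND eligible_tier1 -> enrolled_program]. Adds enrolled_program.
enrolled_program first appears in round 3.

3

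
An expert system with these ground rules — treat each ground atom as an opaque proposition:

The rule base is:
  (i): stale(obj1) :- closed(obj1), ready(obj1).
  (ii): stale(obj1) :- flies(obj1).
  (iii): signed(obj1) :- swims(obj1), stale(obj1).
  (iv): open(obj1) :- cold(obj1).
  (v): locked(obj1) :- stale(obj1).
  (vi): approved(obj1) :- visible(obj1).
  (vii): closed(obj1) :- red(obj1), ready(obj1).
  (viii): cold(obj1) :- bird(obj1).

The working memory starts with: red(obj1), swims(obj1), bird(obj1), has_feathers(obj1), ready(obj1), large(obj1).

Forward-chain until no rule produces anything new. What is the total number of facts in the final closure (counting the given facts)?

12

Round 1: (vii) [closed(obj1) :- red(obj1), ready(obj1).]; (viii) [cold(obj1) :- bird(obj1).]. Adds closed(obj1), cold(obj1).
Round 2: (i) [stale(obj1) :- closed(obj1), ready(obj1).]; (iv) [open(obj1) :- cold(obj1).]. Adds stale(obj1), open(obj1).
Round 3: (iii) [signed(obj1) :- swims(obj1), stale(obj1).]; (v) [locked(obj1) :- stale(obj1).]. Adds signed(obj1), locked(obj1).
Closure: {bird(obj1), closed(obj1), cold(obj1), has_feathers(obj1), large(obj1), locked(obj1), open(obj1), ready(obj1), red(obj1), signed(obj1), stale(obj1), swims(obj1)} — 12 facts.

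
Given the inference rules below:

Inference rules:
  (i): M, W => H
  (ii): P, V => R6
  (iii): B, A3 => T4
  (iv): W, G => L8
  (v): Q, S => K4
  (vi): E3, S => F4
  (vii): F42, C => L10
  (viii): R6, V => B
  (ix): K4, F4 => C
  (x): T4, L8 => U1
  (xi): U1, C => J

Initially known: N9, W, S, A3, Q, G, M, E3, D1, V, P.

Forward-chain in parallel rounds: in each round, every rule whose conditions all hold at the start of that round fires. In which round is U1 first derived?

4

Round 1 — (i), (ii), (iv), (v), (vi), derive H, R6, L8, K4, F4.
Round 2 — (viii), (ix), derive B, C.
Round 3 — (iii), derive T4.
Round 4 — (x), derive U1.
U1 first appears in round 4.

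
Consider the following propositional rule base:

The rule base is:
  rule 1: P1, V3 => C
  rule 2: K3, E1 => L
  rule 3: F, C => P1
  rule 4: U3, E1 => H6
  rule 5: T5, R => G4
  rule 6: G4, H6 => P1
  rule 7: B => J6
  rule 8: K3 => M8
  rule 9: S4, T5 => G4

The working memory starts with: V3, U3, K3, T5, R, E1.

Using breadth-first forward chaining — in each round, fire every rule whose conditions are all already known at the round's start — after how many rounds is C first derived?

3

Round 1: rule 2 [K3, E1 => L]; rule 4 [U3, E1 => H6]; rule 5 [T5, R => G4]; rule 8 [K3 => M8]. Adds L, H6, G4, M8.
Round 2: rule 6 [G4, H6 => P1]. Adds P1.
Round 3: rule 1 [P1, V3 => C]. Adds C.
C first appears in round 3.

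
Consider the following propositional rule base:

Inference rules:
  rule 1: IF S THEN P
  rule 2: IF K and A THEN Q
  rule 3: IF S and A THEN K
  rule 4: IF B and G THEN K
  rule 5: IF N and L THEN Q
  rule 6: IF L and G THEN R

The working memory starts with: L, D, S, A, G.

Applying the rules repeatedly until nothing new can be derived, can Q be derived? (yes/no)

[1] rule 1 [IF S THEN P]; rule 3 [IF S and A THEN K]; rule 6 [IF L and G THEN R]. ⇒ new: P, K, R.
[2] rule 2 [IF K and A THEN Q]. ⇒ new: Q.
Q appears in round 2, so it is derivable.

yes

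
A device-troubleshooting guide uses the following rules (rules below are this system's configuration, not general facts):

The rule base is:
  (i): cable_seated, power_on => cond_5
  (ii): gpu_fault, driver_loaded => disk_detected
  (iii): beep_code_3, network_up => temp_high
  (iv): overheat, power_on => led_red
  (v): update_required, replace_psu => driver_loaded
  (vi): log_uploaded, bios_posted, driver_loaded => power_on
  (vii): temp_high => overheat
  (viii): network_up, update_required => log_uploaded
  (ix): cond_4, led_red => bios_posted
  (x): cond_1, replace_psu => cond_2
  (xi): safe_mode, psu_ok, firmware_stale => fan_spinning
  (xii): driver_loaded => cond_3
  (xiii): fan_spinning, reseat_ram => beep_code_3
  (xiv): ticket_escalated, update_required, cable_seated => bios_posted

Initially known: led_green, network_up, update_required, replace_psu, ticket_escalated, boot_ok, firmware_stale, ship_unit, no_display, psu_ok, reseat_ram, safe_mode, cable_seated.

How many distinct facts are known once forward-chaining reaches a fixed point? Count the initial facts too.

24

[1] (v) [update_required, replace_psu => driver_loaded]; (viii) [network_up, update_required => log_uploaded]; (xi) [safe_mode, psu_ok, firmware_stale => fan_spinning]; (xiv) [ticket_escalated, update_required, cable_seated => bios_posted]. ⇒ new: driver_loaded, log_uploaded, fan_spinning, bios_posted.
[2] (vi) [log_uploaded, bios_posted, driver_loaded => power_on]; (xii) [driver_loaded => cond_3]; (xiii) [fan_spinning, reseat_ram => beep_code_3]. ⇒ new: power_on, cond_3, beep_code_3.
[3] (i) [cable_seated, power_on => cond_5]; (iii) [beep_code_3, network_up => temp_high]. ⇒ new: cond_5, temp_high.
[4] (vii) [temp_high => overheat]. ⇒ new: overheat.
[5] (iv) [overheat, power_on => led_red]. ⇒ new: led_red.
Closure: {beep_code_3, bios_posted, boot_ok, cable_seated, cond_3, cond_5, driver_loaded, fan_spinning, firmware_stale, led_green, led_red, log_uploaded, network_up, no_display, overheat, power_on, psu_ok, replace_psu, reseat_ram, safe_mode, ship_unit, temp_high, ticket_escalated, update_required} — 24 facts.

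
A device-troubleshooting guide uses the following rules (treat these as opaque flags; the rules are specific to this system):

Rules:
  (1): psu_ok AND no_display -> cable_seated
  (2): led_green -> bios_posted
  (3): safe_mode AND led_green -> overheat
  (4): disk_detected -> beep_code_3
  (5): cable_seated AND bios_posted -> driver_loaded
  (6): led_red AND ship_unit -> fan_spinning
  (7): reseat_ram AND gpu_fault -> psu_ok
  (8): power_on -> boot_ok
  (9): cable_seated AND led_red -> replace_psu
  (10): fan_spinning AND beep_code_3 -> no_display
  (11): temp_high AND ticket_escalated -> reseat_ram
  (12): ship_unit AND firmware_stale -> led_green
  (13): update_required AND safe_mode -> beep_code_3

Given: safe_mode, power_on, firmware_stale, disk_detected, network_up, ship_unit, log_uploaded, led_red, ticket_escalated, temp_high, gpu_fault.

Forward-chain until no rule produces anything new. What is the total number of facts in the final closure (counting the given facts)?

23

Round 1 — (4), (6), (8), (11), (12), derive beep_code_3, fan_spinning, boot_ok, reseat_ram, led_green.
Round 2 — (2), (3), (7), (10), derive bios_posted, overheat, psu_ok, no_display.
Round 3 — (1), derive cable_seated.
Round 4 — (5), (9), derive driver_loaded, replace_psu.
Closure: {beep_code_3, bios_posted, boot_ok, cable_seated, disk_detected, driver_loaded, fan_spinning, firmware_stale, gpu_fault, led_green, led_red, log_uploaded, network_up, no_display, overheat, power_on, psu_ok, replace_psu, reseat_ram, safe_mode, ship_unit, temp_high, ticket_escalated} — 23 facts.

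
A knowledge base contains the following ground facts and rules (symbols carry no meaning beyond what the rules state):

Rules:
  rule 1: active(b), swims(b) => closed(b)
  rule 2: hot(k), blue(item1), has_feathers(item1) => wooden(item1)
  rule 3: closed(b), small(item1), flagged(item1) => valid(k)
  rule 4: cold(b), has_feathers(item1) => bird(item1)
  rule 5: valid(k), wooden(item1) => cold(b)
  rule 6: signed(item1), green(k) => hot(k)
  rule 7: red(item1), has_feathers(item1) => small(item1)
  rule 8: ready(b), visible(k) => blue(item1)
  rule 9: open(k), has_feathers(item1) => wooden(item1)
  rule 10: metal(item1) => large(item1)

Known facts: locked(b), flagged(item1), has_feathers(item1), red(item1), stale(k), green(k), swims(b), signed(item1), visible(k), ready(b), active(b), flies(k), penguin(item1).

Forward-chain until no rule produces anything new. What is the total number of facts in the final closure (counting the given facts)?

21

Round 1: rule 1 [active(b), swims(b) => closed(b)]; rule 6 [signed(item1), green(k) => hot(k)]; rule 7 [red(item1), has_feathers(item1) => small(item1)]; rule 8 [ready(b), visible(k) => blue(item1)]. New: closed(b), hot(k), small(item1), blue(item1).
Round 2: rule 2 [hot(k), blue(item1), has_feathers(item1) => wooden(item1)]; rule 3 [closed(b), small(item1), flagged(item1) => valid(k)]. New: wooden(item1), valid(k).
Round 3: rule 5 [valid(k), wooden(item1) => cold(b)]. New: cold(b).
Round 4: rule 4 [cold(b), has_feathers(item1) => bird(item1)]. New: bird(item1).
Closure: {active(b), bird(item1), blue(item1), closed(b), cold(b), flagged(item1), flies(k), green(k), has_feathers(item1), hot(k), locked(b), penguin(item1), ready(b), red(item1), signed(item1), small(item1), stale(k), swims(b), valid(k), visible(k), wooden(item1)} — 21 facts.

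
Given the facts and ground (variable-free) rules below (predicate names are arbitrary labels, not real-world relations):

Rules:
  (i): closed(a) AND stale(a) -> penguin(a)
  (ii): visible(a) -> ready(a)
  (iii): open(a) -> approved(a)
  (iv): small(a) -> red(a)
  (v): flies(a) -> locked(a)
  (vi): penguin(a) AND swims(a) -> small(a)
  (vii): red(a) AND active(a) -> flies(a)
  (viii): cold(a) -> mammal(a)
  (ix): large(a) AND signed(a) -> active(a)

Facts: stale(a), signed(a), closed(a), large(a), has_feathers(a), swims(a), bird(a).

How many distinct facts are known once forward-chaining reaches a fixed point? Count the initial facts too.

[1] (i) [closed(a) AND stale(a) -> penguin(a)]; (ix) [large(a) AND signed(a) -> active(a)]. ⇒ new: penguin(a), active(a).
[2] (vi) [penguin(a) AND swims(a) -> small(a)]. ⇒ new: small(a).
[3] (iv) [small(a) -> red(a)]. ⇒ new: red(a).
[4] (vii) [red(a) AND active(a) -> flies(a)]. ⇒ new: flies(a).
[5] (v) [flies(a) -> locked(a)]. ⇒ new: locked(a).
Closure: {active(a), bird(a), closed(a), flies(a), has_feathers(a), large(a), locked(a), penguin(a), red(a), signed(a), small(a), stale(a), swims(a)} — 13 facts.

13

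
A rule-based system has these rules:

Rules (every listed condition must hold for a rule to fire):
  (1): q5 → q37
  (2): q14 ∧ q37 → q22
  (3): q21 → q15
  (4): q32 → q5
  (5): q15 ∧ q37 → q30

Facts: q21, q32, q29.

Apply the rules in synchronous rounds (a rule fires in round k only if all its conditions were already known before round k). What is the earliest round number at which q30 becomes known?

3

Round 1 fires (3), (4), giving q15, q5.
Round 2 fires (1), giving q37.
Round 3 fires (5), giving q30.
q30 first appears in round 3.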